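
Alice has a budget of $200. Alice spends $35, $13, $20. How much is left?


Add up expenses:
$35 + $13 + $20 = $68
Subtract from budget:
$200 - $68 = $132

$132


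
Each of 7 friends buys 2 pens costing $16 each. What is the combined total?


Cost per person:
2 x $16 = $32
Group total:
7 x $32 = $224

$224


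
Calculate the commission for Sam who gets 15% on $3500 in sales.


Convert rate to decimal:
15% = 0.15
Multiply by sales:
$3500 x 0.15 = $525

$525


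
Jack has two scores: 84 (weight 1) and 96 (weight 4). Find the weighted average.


Weighted sum:
1 x 84 + 4 x 96 = 468
Total weight:
1 + 4 = 5
Weighted average:
468 / 5 = 93.6

93.6


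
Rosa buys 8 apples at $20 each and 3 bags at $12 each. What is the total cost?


Cost of apples:
8 x $20 = $160
Cost of bags:
3 x $12 = $36
Add both:
$160 + $36 = $196

$196


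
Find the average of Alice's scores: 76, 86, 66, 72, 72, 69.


Add the scores:
76 + 86 + 66 + 72 + 72 + 69 = 441
Divide by the number of tests:
441 / 6 = 73.5

73.5


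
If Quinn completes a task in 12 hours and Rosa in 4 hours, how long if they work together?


Quinn's rate: 1/12 of the job per hour
Rosa's rate: 1/4 of the job per hour
Combined rate: 1/12 + 1/4 = 1/3 per hour
Time = 1 / (1/3) = 3 hours

3 hours


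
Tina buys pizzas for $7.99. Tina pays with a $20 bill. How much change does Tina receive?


Start with the amount paid:
$20
Subtract the price:
$20 - $7.99 = $12.01

$12.01


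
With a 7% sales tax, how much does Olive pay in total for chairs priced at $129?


Calculate the tax:
7% of $129 = $9.03
Add tax to price:
$129 + $9.03 = $138.03

$138.03


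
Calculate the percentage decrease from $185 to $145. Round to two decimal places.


Find the absolute change:
|145 - 185| = 40
Divide by original and multiply by 100:
40 / 185 x 100 = 21.6216...% ≈ 21.62%

21.62%


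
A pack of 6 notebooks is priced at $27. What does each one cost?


Total cost: $27
Number of items: 6
Unit price: $27 / 6 = $4.50

$4.50


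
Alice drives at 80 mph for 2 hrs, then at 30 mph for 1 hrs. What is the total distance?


Leg 1 distance:
80 x 2 = 160 miles
Leg 2 distance:
30 x 1 = 30 miles
Total distance:
160 + 30 = 190 miles

190 miles


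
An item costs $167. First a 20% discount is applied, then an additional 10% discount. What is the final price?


First discount:
20% of $167 = $33.40
Price after first discount:
$167 - $33.40 = $133.60
Second discount:
10% of $133.60 = $13.36
Final price:
$133.60 - $13.36 = $120.24

$120.24


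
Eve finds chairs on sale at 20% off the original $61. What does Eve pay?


Calculate the discount amount:
20% of $61 = $12.20
Subtract from original:
$61 - $12.20 = $48.80

$48.80


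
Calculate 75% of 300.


Convert percentage to decimal:
75% = 0.75
Multiply:
300 x 0.75 = 225

225


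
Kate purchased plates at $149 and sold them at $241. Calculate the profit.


Selling price = $241
Cost price = $149
Profit = selling price - cost price:
Profit = $241 - $149 = $92

$92


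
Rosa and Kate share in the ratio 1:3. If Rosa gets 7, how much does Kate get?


Find the multiplier:
7 / 1 = 7
Apply to Kate's share:
3 x 7 = 21

21


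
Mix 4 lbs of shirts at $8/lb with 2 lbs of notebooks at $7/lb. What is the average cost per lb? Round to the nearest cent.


Cost of shirts:
4 x $8 = $32
Cost of notebooks:
2 x $7 = $14
Total cost: $32 + $14 = $46
Total weight: 6 lbs
Average: $46 / 6 = $7.6666... ≈ $7.67/lb

$7.67/lb


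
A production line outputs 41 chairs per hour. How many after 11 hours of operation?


Production rate: 41 chairs per hour
Time: 11 hours
Total: 41 x 11 = 451 chairs

451 chairs


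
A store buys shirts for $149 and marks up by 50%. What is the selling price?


Calculate the markup amount:
50% of $149 = $74.50
Add to cost:
$149 + $74.50 = $223.50

$223.50


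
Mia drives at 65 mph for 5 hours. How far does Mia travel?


Use the formula: distance = speed x time
Speed = 65 mph, Time = 5 hours
65 x 5 = 325 miles

325 miles


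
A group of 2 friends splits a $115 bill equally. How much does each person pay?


Total bill: $115
Number of people: 2
Each pays: $115 / 2 = $57.50

$57.50


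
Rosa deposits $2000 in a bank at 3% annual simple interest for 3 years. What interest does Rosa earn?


Use the formula I = P x R x T / 100
P x R x T = 2000 x 3 x 3 = 18000
I = 18000 / 100 = $180

$180


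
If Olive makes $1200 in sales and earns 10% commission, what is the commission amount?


Convert rate to decimal:
10% = 0.1
Multiply by sales:
$1200 x 0.1 = $120

$120


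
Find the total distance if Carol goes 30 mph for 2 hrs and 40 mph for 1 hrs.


Leg 1 distance:
30 x 2 = 60 miles
Leg 2 distance:
40 x 1 = 40 miles
Total distance:
60 + 40 = 100 miles

100 miles


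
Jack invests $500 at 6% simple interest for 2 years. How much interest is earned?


Use the formula I = P x R x T / 100
P x R x T = 500 x 6 x 2 = 6000
I = 6000 / 100 = $60

$60


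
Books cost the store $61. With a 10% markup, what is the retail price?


Calculate the markup amount:
10% of $61 = $6.10
Add to cost:
$61 + $6.10 = $67.10

$67.10


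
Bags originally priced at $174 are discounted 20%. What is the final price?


Calculate the discount amount:
20% of $174 = $34.80
Subtract from original:
$174 - $34.80 = $139.20

$139.20


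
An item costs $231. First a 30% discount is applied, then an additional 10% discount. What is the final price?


First discount:
30% of $231 = $69.30
Price after first discount:
$231 - $69.30 = $161.70
Second discount:
10% of $161.70 = $16.17
Final price:
$161.70 - $16.17 = $145.53

$145.53


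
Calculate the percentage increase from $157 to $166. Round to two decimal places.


Find the absolute change:
|166 - 157| = 9
Divide by original and multiply by 100:
9 / 157 x 100 = 5.7324...% ≈ 5.73%

5.73%


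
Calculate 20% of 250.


Convert percentage to decimal:
20% = 0.2
Multiply:
250 x 0.2 = 50

50


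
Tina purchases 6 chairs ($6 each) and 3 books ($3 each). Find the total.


Cost of chairs:
6 x $6 = $36
Cost of books:
3 x $3 = $9
Add both:
$36 + $9 = $45

$45


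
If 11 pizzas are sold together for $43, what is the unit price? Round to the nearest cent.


Total cost: $43
Number of items: 11
Unit price: $43 / 11 = $3.9090... ≈ $3.91

$3.91


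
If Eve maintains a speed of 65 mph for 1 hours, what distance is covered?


Use the formula: distance = speed x time
Speed = 65 mph, Time = 1 hours
65 x 1 = 65 miles

65 miles


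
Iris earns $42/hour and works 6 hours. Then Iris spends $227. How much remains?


Calculate earnings:
6 x $42 = $252
Subtract spending:
$252 - $227 = $25

$25


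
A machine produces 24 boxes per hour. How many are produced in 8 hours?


Production rate: 24 boxes per hour
Time: 8 hours
Total: 24 x 8 = 192 boxes

192 boxes


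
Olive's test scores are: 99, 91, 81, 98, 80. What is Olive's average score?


Add the scores:
99 + 91 + 81 + 98 + 80 = 449
Divide by the number of tests:
449 / 5 = 89.8

89.8


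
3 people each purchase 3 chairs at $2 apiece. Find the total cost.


Cost per person:
3 x $2 = $6
Group total:
3 x $6 = $18

$18


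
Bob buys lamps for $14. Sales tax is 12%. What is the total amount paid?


Calculate the tax:
12% of $14 = $1.68
Add tax to price:
$14 + $1.68 = $15.68

$15.68


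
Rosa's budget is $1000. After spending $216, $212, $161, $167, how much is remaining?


Add up expenses:
$216 + $212 + $161 + $167 = $756
Subtract from budget:
$1000 - $756 = $244

$244


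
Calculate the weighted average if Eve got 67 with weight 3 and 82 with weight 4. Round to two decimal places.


Weighted sum:
3 x 67 + 4 x 82 = 529
Total weight:
3 + 4 = 7
Weighted average:
529 / 7 = 75.5714... ≈ 75.57

75.57


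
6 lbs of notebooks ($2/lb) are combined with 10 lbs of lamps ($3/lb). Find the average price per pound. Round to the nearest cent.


Cost of notebooks:
6 x $2 = $12
Cost of lamps:
10 x $3 = $30
Total cost: $12 + $30 = $42
Total weight: 16 lbs
Average: $42 / 16 = $2.625 ≈ $2.63/lb

$2.63/lb


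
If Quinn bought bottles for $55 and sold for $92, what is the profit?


Selling price = $92
Cost price = $55
Profit = selling price - cost price:
Profit = $92 - $55 = $37

$37


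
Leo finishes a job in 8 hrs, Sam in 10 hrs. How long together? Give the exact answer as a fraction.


Leo's rate: 1/8 of the job per hour
Sam's rate: 1/10 of the job per hour
Combined rate: 1/8 + 1/10 = 9/40 per hour
Time = 1 / (9/40) = 40/9 hours (≈ 4.44 hours)

40/9 hours


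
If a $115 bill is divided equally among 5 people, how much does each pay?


Total bill: $115
Number of people: 5
Each pays: $115 / 5 = $23

$23


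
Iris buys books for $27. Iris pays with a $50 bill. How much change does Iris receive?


Start with the amount paid:
$50
Subtract the price:
$50 - $27 = $23

$23


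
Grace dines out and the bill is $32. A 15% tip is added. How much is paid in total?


Calculate the tip:
15% of $32 = $4.80
Add tip to meal cost:
$32 + $4.80 = $36.80

$36.80


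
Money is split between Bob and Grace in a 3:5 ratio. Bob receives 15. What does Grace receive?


Find the multiplier:
15 / 3 = 5
Apply to Grace's share:
5 x 5 = 25

25


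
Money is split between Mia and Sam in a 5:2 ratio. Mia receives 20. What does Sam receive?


Find the multiplier:
20 / 5 = 4
Apply to Sam's share:
2 x 4 = 8

8


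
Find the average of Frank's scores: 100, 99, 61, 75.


Add the scores:
100 + 99 + 61 + 75 = 335
Divide by the number of tests:
335 / 4 = 83.75

83.75


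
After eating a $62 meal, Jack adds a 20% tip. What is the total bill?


Calculate the tip:
20% of $62 = $12.40
Add tip to meal cost:
$62 + $12.40 = $74.40

$74.40


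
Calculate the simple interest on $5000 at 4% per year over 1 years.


Use the formula I = P x R x T / 100
P x R x T = 5000 x 4 x 1 = 20000
I = 20000 / 100 = $200

$200


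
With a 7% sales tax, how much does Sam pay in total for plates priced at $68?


Calculate the tax:
7% of $68 = $4.76
Add tax to price:
$68 + $4.76 = $72.76

$72.76


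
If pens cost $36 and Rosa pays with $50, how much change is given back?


Start with the amount paid:
$50
Subtract the price:
$50 - $36 = $14

$14


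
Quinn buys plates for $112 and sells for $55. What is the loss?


Selling price = $55
Cost price = $112
Loss = cost price - selling price:
Loss = $112 - $55 = $57

$57


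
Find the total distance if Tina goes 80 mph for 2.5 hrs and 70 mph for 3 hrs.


Leg 1 distance:
80 x 2.5 = 200 miles
Leg 2 distance:
70 x 3 = 210 miles
Total distance:
200 + 210 = 410 miles

410 miles


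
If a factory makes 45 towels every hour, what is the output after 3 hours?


Production rate: 45 towels per hour
Time: 3 hours
Total: 45 x 3 = 135 towels

135 towels


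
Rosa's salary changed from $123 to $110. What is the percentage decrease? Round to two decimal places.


Find the absolute change:
|110 - 123| = 13
Divide by original and multiply by 100:
13 / 123 x 100 = 10.5691...% ≈ 10.57%

10.57%


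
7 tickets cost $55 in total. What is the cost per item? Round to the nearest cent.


Total cost: $55
Number of items: 7
Unit price: $55 / 7 = $7.8571... ≈ $7.86

$7.86


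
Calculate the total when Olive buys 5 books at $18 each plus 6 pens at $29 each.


Cost of books:
5 x $18 = $90
Cost of pens:
6 x $29 = $174
Add both:
$90 + $174 = $264

$264


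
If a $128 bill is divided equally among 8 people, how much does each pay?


Total bill: $128
Number of people: 8
Each pays: $128 / 8 = $16

$16


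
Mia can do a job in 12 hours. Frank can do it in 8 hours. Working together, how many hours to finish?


Mia's rate: 1/12 of the job per hour
Frank's rate: 1/8 of the job per hour
Combined rate: 1/12 + 1/8 = 5/24 per hour
Time = 1 / (5/24) = 24/5 = 4.8 hours

4.8 hours


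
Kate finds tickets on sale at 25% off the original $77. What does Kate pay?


Calculate the discount amount:
25% of $77 = $19.25
Subtract from original:
$77 - $19.25 = $57.75

$57.75


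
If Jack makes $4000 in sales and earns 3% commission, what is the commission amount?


Convert rate to decimal:
3% = 0.03
Multiply by sales:
$4000 x 0.03 = $120

$120


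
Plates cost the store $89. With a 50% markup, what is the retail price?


Calculate the markup amount:
50% of $89 = $44.50
Add to cost:
$89 + $44.50 = $133.50

$133.50


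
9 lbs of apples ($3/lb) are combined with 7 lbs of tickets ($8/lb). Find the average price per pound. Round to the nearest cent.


Cost of apples:
9 x $3 = $27
Cost of tickets:
7 x $8 = $56
Total cost: $27 + $56 = $83
Total weight: 16 lbs
Average: $83 / 16 = $5.1875 ≈ $5.19/lb

$5.19/lb


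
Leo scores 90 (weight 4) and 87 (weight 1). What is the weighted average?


Weighted sum:
4 x 90 + 1 x 87 = 447
Total weight:
4 + 1 = 5
Weighted average:
447 / 5 = 89.4

89.4


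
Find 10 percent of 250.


Convert percentage to decimal:
10% = 0.1
Multiply:
250 x 0.1 = 25

25


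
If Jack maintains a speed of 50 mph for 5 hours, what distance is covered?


Use the formula: distance = speed x time
Speed = 50 mph, Time = 5 hours
50 x 5 = 250 miles

250 miles


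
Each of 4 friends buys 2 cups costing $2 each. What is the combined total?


Cost per person:
2 x $2 = $4
Group total:
4 x $4 = $16

$16


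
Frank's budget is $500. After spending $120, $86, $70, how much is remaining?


Add up expenses:
$120 + $86 + $70 = $276
Subtract from budget:
$500 - $276 = $224

$224


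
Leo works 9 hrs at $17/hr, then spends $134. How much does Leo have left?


Calculate earnings:
9 x $17 = $153
Subtract spending:
$153 - $134 = $19

$19


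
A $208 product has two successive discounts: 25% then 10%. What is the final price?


First discount:
25% of $208 = $52
Price after first discount:
$208 - $52 = $156
Second discount:
10% of $156 = $15.60
Final price:
$156 - $15.60 = $140.40

$140.40


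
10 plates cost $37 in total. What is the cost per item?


Total cost: $37
Number of items: 10
Unit price: $37 / 10 = $3.70

$3.70


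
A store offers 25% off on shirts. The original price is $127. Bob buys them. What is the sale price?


Calculate the discount amount:
25% of $127 = $31.75
Subtract from original:
$127 - $31.75 = $95.25

$95.25


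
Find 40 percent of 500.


Convert percentage to decimal:
40% = 0.4
Multiply:
500 x 0.4 = 200

200


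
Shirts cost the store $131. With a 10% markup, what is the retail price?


Calculate the markup amount:
10% of $131 = $13.10
Add to cost:
$131 + $13.10 = $144.10

$144.10


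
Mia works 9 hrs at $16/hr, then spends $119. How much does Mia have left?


Calculate earnings:
9 x $16 = $144
Subtract spending:
$144 - $119 = $25

$25


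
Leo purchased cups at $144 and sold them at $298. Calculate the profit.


Selling price = $298
Cost price = $144
Profit = selling price - cost price:
Profit = $298 - $144 = $154

$154


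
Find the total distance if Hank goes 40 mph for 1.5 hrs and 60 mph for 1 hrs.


Leg 1 distance:
40 x 1.5 = 60 miles
Leg 2 distance:
60 x 1 = 60 miles
Total distance:
60 + 60 = 120 miles

120 miles


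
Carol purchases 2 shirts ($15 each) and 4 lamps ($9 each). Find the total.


Cost of shirts:
2 x $15 = $30
Cost of lamps:
4 x $9 = $36
Add both:
$30 + $36 = $66

$66


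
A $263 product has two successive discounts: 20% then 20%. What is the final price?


First discount:
20% of $263 = $52.60
Price after first discount:
$263 - $52.60 = $210.40
Second discount:
20% of $210.40 = $42.08
Final price:
$210.40 - $42.08 = $168.32

$168.32


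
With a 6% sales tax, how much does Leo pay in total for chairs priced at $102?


Calculate the tax:
6% of $102 = $6.12
Add tax to price:
$102 + $6.12 = $108.12

$108.12


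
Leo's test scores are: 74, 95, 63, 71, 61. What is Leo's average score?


Add the scores:
74 + 95 + 63 + 71 + 61 = 364
Divide by the number of tests:
364 / 5 = 72.8

72.8


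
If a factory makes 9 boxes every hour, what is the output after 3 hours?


Production rate: 9 boxes per hour
Time: 3 hours
Total: 9 x 3 = 27 boxes

27 boxes


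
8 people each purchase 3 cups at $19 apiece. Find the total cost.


Cost per person:
3 x $19 = $57
Group total:
8 x $57 = $456

$456


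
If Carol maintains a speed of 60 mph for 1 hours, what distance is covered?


Use the formula: distance = speed x time
Speed = 60 mph, Time = 1 hours
60 x 1 = 60 miles

60 miles


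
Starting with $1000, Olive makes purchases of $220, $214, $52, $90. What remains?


Add up expenses:
$220 + $214 + $52 + $90 = $576
Subtract from budget:
$1000 - $576 = $424

$424


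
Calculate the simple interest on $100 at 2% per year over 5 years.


Use the formula I = P x R x T / 100
P x R x T = 100 x 2 x 5 = 1000
I = 1000 / 100 = $10

$10


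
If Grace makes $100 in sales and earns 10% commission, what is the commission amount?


Convert rate to decimal:
10% = 0.1
Multiply by sales:
$100 x 0.1 = $10

$10


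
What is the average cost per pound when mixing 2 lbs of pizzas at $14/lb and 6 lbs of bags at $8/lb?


Cost of pizzas:
2 x $14 = $28
Cost of bags:
6 x $8 = $48
Total cost: $28 + $48 = $76
Total weight: 8 lbs
Average: $76 / 8 = $9.50/lb

$9.50/lb


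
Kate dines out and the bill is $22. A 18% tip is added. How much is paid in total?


Calculate the tip:
18% of $22 = $3.96
Add tip to meal cost:
$22 + $3.96 = $25.96

$25.96


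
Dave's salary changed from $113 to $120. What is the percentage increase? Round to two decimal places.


Find the absolute change:
|120 - 113| = 7
Divide by original and multiply by 100:
7 / 113 x 100 = 6.1946...% ≈ 6.19%

6.19%


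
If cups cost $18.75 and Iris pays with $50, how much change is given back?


Start with the amount paid:
$50
Subtract the price:
$50 - $18.75 = $31.25

$31.25


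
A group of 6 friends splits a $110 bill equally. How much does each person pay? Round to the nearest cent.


Total bill: $110
Number of people: 6
Each pays: $110 / 6 = $18.3333... ≈ $18.33

$18.33


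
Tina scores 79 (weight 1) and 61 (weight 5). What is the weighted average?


Weighted sum:
1 x 79 + 5 x 61 = 384
Total weight:
1 + 5 = 6
Weighted average:
384 / 6 = 64

64


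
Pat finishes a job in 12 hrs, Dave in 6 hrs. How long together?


Pat's rate: 1/12 of the job per hour
Dave's rate: 1/6 of the job per hour
Combined rate: 1/12 + 1/6 = 1/4 per hour
Time = 1 / (1/4) = 4 hours

4 hours


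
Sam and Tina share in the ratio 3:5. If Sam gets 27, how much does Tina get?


Find the multiplier:
27 / 3 = 9
Apply to Tina's share:
5 x 9 = 45

45


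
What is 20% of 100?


Convert percentage to decimal:
20% = 0.2
Multiply:
100 x 0.2 = 20

20


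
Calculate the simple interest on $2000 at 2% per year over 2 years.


Use the formula I = P x R x T / 100
P x R x T = 2000 x 2 x 2 = 8000
I = 8000 / 100 = $80

$80


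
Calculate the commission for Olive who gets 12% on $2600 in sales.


Convert rate to decimal:
12% = 0.12
Multiply by sales:
$2600 x 0.12 = $312

$312


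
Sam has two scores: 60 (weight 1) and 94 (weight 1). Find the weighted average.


Weighted sum:
1 x 60 + 1 x 94 = 154
Total weight:
1 + 1 = 2
Weighted average:
154 / 2 = 77

77


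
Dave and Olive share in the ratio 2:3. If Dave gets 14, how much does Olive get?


Find the multiplier:
14 / 2 = 7
Apply to Olive's share:
3 x 7 = 21

21


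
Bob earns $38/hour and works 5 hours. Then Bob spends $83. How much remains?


Calculate earnings:
5 x $38 = $190
Subtract spending:
$190 - $83 = $107

$107


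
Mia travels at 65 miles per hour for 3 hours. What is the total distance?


Use the formula: distance = speed x time
Speed = 65 mph, Time = 3 hours
65 x 3 = 195 miles

195 miles


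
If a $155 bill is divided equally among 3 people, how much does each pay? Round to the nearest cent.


Total bill: $155
Number of people: 3
Each pays: $155 / 3 = $51.6666... ≈ $51.67

$51.67


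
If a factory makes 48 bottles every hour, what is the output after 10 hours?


Production rate: 48 bottles per hour
Time: 10 hours
Total: 48 x 10 = 480 bottles

480 bottles


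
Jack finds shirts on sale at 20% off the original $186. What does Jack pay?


Calculate the discount amount:
20% of $186 = $37.20
Subtract from original:
$186 - $37.20 = $148.80

$148.80


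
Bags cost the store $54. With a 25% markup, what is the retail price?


Calculate the markup amount:
25% of $54 = $13.50
Add to cost:
$54 + $13.50 = $67.50

$67.50


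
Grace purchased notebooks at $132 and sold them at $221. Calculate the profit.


Selling price = $221
Cost price = $132
Profit = selling price - cost price:
Profit = $221 - $132 = $89

$89


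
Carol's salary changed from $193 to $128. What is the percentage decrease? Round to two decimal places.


Find the absolute change:
|128 - 193| = 65
Divide by original and multiply by 100:
65 / 193 x 100 = 33.6787...% ≈ 33.68%

33.68%


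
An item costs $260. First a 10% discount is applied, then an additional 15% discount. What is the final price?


First discount:
10% of $260 = $26
Price after first discount:
$260 - $26 = $234
Second discount:
15% of $234 = $35.10
Final price:
$234 - $35.10 = $198.90

$198.90


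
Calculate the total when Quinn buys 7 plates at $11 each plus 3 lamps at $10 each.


Cost of plates:
7 x $11 = $77
Cost of lamps:
3 x $10 = $30
Add both:
$77 + $30 = $107

$107


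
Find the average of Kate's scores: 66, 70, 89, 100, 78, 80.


Add the scores:
66 + 70 + 89 + 100 + 78 + 80 = 483
Divide by the number of tests:
483 / 6 = 80.5

80.5


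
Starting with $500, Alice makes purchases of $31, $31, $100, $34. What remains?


Add up expenses:
$31 + $31 + $100 + $34 = $196
Subtract from budget:
$500 - $196 = $304

$304


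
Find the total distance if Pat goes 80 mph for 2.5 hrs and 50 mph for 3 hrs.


Leg 1 distance:
80 x 2.5 = 200 miles
Leg 2 distance:
50 x 3 = 150 miles
Total distance:
200 + 150 = 350 miles

350 miles


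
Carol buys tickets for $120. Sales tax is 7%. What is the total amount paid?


Calculate the tax:
7% of $120 = $8.40
Add tax to price:
$120 + $8.40 = $128.40

$128.40


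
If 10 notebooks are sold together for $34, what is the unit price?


Total cost: $34
Number of items: 10
Unit price: $34 / 10 = $3.40

$3.40


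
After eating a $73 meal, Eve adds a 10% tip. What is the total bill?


Calculate the tip:
10% of $73 = $7.30
Add tip to meal cost:
$73 + $7.30 = $80.30

$80.30


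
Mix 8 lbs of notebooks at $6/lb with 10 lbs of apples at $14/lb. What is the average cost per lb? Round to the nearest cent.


Cost of notebooks:
8 x $6 = $48
Cost of apples:
10 x $14 = $140
Total cost: $48 + $140 = $188
Total weight: 18 lbs
Average: $188 / 18 = $10.4444... ≈ $10.44/lb

$10.44/lb


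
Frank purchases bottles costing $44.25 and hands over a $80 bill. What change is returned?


Start with the amount paid:
$80
Subtract the price:
$80 - $44.25 = $35.75

$35.75


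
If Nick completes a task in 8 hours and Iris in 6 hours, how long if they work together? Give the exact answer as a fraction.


Nick's rate: 1/8 of the job per hour
Iris's rate: 1/6 of the job per hour
Combined rate: 1/8 + 1/6 = 7/24 per hour
Time = 1 / (7/24) = 24/7 hours (≈ 3.43 hours)

24/7 hours


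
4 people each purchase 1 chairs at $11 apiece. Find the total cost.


Cost per person:
1 x $11 = $11
Group total:
4 x $11 = $44

$44


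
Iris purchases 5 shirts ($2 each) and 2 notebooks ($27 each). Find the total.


Cost of shirts:
5 x $2 = $10
Cost of notebooks:
2 x $27 = $54
Add both:
$10 + $54 = $64

$64


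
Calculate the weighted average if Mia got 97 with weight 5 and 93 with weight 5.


Weighted sum:
5 x 97 + 5 x 93 = 950
Total weight:
5 + 5 = 10
Weighted average:
950 / 10 = 95

95


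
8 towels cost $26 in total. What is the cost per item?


Total cost: $26
Number of items: 8
Unit price: $26 / 8 = $3.25

$3.25


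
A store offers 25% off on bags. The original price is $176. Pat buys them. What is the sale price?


Calculate the discount amount:
25% of $176 = $44
Subtract from original:
$176 - $44 = $132

$132


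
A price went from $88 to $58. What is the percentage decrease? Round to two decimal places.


Find the absolute change:
|58 - 88| = 30
Divide by original and multiply by 100:
30 / 88 x 100 = 34.0909...% ≈ 34.09%

34.09%


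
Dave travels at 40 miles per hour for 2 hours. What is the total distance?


Use the formula: distance = speed x time
Speed = 40 mph, Time = 2 hours
40 x 2 = 80 miles

80 miles


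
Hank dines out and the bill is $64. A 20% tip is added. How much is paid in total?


Calculate the tip:
20% of $64 = $12.80
Add tip to meal cost:
$64 + $12.80 = $76.80

$76.80


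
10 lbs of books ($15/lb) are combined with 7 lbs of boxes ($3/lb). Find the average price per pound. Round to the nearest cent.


Cost of books:
10 x $15 = $150
Cost of boxes:
7 x $3 = $21
Total cost: $150 + $21 = $171
Total weight: 17 lbs
Average: $171 / 17 = $10.0588... ≈ $10.06/lb

$10.06/lb


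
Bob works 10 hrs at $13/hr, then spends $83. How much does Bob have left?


Calculate earnings:
10 x $13 = $130
Subtract spending:
$130 - $83 = $47

$47


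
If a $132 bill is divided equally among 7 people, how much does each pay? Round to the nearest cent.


Total bill: $132
Number of people: 7
Each pays: $132 / 7 = $18.8571... ≈ $18.86

$18.86


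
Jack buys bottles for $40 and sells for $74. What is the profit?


Selling price = $74
Cost price = $40
Profit = selling price - cost price:
Profit = $74 - $40 = $34

$34


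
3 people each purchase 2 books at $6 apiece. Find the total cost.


Cost per person:
2 x $6 = $12
Group total:
3 x $12 = $36

$36


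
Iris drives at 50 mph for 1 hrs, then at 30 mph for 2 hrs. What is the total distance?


Leg 1 distance:
50 x 1 = 50 miles
Leg 2 distance:
30 x 2 = 60 miles
Total distance:
50 + 60 = 110 miles

110 miles


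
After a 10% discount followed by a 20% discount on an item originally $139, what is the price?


First discount:
10% of $139 = $13.90
Price after first discount:
$139 - $13.90 = $125.10
Second discount:
20% of $125.10 = $25.02
Final price:
$125.10 - $25.02 = $100.08

$100.08


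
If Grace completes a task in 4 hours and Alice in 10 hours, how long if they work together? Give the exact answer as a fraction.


Grace's rate: 1/4 of the job per hour
Alice's rate: 1/10 of the job per hour
Combined rate: 1/4 + 1/10 = 7/20 per hour
Time = 1 / (7/20) = 20/7 hours (≈ 2.86 hours)

20/7 hours


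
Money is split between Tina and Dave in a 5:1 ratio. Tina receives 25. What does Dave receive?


Find the multiplier:
25 / 5 = 5
Apply to Dave's share:
1 x 5 = 5

5


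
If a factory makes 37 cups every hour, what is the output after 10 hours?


Production rate: 37 cups per hour
Time: 10 hours
Total: 37 x 10 = 370 cups

370 cups


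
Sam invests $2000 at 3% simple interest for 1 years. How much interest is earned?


Use the formula I = P x R x T / 100
P x R x T = 2000 x 3 x 1 = 6000
I = 6000 / 100 = $60

$60


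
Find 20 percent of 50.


Convert percentage to decimal:
20% = 0.2
Multiply:
50 x 0.2 = 10

10


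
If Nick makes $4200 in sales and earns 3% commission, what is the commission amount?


Convert rate to decimal:
3% = 0.03
Multiply by sales:
$4200 x 0.03 = $126

$126


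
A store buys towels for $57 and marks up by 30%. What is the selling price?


Calculate the markup amount:
30% of $57 = $17.10
Add to cost:
$57 + $17.10 = $74.10

$74.10


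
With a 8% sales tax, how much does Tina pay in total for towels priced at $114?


Calculate the tax:
8% of $114 = $9.12
Add tax to price:
$114 + $9.12 = $123.12

$123.12


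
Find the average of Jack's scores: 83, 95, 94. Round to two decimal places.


Add the scores:
83 + 95 + 94 = 272
Divide by the number of tests:
272 / 3 = 90.6666... ≈ 90.67

90.67


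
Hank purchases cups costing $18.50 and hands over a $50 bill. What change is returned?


Start with the amount paid:
$50
Subtract the price:
$50 - $18.50 = $31.50

$31.50


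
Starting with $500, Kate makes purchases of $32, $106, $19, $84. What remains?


Add up expenses:
$32 + $106 + $19 + $84 = $241
Subtract from budget:
$500 - $241 = $259

$259


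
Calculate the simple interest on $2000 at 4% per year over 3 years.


Use the formula I = P x R x T / 100
P x R x T = 2000 x 4 x 3 = 24000
I = 24000 / 100 = $240

$240


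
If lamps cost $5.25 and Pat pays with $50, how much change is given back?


Start with the amount paid:
$50
Subtract the price:
$50 - $5.25 = $44.75

$44.75


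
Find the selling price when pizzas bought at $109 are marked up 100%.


Calculate the markup amount:
100% of $109 = $109
Add to cost:
$109 + $109 = $218

$218


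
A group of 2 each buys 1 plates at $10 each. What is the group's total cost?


Cost per person:
1 x $10 = $10
Group total:
2 x $10 = $20

$20


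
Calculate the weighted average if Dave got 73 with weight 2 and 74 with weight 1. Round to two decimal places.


Weighted sum:
2 x 73 + 1 x 74 = 220
Total weight:
2 + 1 = 3
Weighted average:
220 / 3 = 73.3333... ≈ 73.33

73.33


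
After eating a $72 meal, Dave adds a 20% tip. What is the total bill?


Calculate the tip:
20% of $72 = $14.40
Add tip to meal cost:
$72 + $14.40 = $86.40

$86.40


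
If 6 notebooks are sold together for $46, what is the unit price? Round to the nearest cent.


Total cost: $46
Number of items: 6
Unit price: $46 / 6 = $7.6666... ≈ $7.67

$7.67


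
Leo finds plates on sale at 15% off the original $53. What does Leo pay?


Calculate the discount amount:
15% of $53 = $7.95
Subtract from original:
$53 - $7.95 = $45.05

$45.05


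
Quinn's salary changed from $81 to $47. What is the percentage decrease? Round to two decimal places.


Find the absolute change:
|47 - 81| = 34
Divide by original and multiply by 100:
34 / 81 x 100 = 41.9753...% ≈ 41.98%

41.98%


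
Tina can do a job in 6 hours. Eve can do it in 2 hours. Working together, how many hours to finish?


Tina's rate: 1/6 of the job per hour
Eve's rate: 1/2 of the job per hour
Combined rate: 1/6 + 1/2 = 2/3 per hour
Time = 1 / (2/3) = 3/2 = 1.5 hours

1.5 hours


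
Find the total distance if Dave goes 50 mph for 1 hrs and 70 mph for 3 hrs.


Leg 1 distance:
50 x 1 = 50 miles
Leg 2 distance:
70 x 3 = 210 miles
Total distance:
50 + 210 = 260 miles

260 miles


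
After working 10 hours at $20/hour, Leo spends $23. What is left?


Calculate earnings:
10 x $20 = $200
Subtract spending:
$200 - $23 = $177

$177


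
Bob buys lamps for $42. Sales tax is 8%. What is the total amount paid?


Calculate the tax:
8% of $42 = $3.36
Add tax to price:
$42 + $3.36 = $45.36

$45.36


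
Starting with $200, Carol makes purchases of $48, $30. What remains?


Add up expenses:
$48 + $30 = $78
Subtract from budget:
$200 - $78 = $122

$122


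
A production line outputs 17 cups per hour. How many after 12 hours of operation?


Production rate: 17 cups per hour
Time: 12 hours
Total: 17 x 12 = 204 cups

204 cups


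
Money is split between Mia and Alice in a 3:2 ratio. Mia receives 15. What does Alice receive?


Find the multiplier:
15 / 3 = 5
Apply to Alice's share:
2 x 5 = 10

10


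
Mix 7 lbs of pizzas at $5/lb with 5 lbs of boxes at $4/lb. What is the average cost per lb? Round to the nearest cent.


Cost of pizzas:
7 x $5 = $35
Cost of boxes:
5 x $4 = $20
Total cost: $35 + $20 = $55
Total weight: 12 lbs
Average: $55 / 12 = $4.5833... ≈ $4.58/lb

$4.58/lb


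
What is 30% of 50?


Convert percentage to decimal:
30% = 0.3
Multiply:
50 x 0.3 = 15

15


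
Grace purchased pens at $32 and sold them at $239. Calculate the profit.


Selling price = $239
Cost price = $32
Profit = selling price - cost price:
Profit = $239 - $32 = $207

$207


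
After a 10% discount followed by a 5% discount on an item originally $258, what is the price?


First discount:
10% of $258 = $25.80
Price after first discount:
$258 - $25.80 = $232.20
Second discount:
5% of $232.20 = $11.61
Final price:
$232.20 - $11.61 = $220.59

$220.59


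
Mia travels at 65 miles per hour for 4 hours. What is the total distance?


Use the formula: distance = speed x time
Speed = 65 mph, Time = 4 hours
65 x 4 = 260 miles

260 miles


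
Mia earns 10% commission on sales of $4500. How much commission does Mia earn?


Convert rate to decimal:
10% = 0.1
Multiply by sales:
$4500 x 0.1 = $450

$450


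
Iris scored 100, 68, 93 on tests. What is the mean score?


Add the scores:
100 + 68 + 93 = 261
Divide by the number of tests:
261 / 3 = 87

87


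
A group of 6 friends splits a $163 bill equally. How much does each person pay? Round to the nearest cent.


Total bill: $163
Number of people: 6
Each pays: $163 / 6 = $27.1666... ≈ $27.17

$27.17


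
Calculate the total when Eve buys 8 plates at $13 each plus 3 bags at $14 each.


Cost of plates:
8 x $13 = $104
Cost of bags:
3 x $14 = $42
Add both:
$104 + $42 = $146

$146


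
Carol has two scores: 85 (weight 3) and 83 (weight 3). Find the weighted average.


Weighted sum:
3 x 85 + 3 x 83 = 504
Total weight:
3 + 3 = 6
Weighted average:
504 / 6 = 84

84


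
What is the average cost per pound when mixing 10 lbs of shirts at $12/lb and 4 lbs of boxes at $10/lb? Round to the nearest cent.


Cost of shirts:
10 x $12 = $120
Cost of boxes:
4 x $10 = $40
Total cost: $120 + $40 = $160
Total weight: 14 lbs
Average: $160 / 14 = $11.4285... ≈ $11.43/lb

$11.43/lb


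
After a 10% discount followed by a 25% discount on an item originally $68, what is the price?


First discount:
10% of $68 = $6.80
Price after first discount:
$68 - $6.80 = $61.20
Second discount:
25% of $61.20 = $15.30
Final price:
$61.20 - $15.30 = $45.90

$45.90


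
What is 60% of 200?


Convert percentage to decimal:
60% = 0.6
Multiply:
200 x 0.6 = 120

120


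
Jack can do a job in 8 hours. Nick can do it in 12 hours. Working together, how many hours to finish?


Jack's rate: 1/8 of the job per hour
Nick's rate: 1/12 of the job per hour
Combined rate: 1/8 + 1/12 = 5/24 per hour
Time = 1 / (5/24) = 24/5 = 4.8 hours

4.8 hours


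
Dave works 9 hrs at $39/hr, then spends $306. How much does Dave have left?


Calculate earnings:
9 x $39 = $351
Subtract spending:
$351 - $306 = $45

$45


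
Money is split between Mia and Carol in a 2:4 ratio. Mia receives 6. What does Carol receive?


Find the multiplier:
6 / 2 = 3
Apply to Carol's share:
4 x 3 = 12

12


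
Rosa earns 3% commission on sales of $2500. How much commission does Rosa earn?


Convert rate to decimal:
3% = 0.03
Multiply by sales:
$2500 x 0.03 = $75

$75


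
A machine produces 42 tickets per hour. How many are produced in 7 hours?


Production rate: 42 tickets per hour
Time: 7 hours
Total: 42 x 7 = 294 tickets

294 tickets


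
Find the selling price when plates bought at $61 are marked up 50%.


Calculate the markup amount:
50% of $61 = $30.50
Add to cost:
$61 + $30.50 = $91.50

$91.50


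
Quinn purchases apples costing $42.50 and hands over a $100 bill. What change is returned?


Start with the amount paid:
$100
Subtract the price:
$100 - $42.50 = $57.50

$57.50


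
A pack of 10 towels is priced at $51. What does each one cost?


Total cost: $51
Number of items: 10
Unit price: $51 / 10 = $5.10

$5.10


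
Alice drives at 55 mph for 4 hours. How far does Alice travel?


Use the formula: distance = speed x time
Speed = 55 mph, Time = 4 hours
55 x 4 = 220 miles

220 miles


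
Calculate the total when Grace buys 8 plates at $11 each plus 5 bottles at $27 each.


Cost of plates:
8 x $11 = $88
Cost of bottles:
5 x $27 = $135
Add both:
$88 + $135 = $223

$223


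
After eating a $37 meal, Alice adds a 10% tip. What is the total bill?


Calculate the tip:
10% of $37 = $3.70
Add tip to meal cost:
$37 + $3.70 = $40.70

$40.70


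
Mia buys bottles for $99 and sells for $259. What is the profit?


Selling price = $259
Cost price = $99
Profit = selling price - cost price:
Profit = $259 - $99 = $160

$160


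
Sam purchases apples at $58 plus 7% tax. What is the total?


Calculate the tax:
7% of $58 = $4.06
Add tax to price:
$58 + $4.06 = $62.06

$62.06


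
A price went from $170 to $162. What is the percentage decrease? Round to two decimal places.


Find the absolute change:
|162 - 170| = 8
Divide by original and multiply by 100:
8 / 170 x 100 = 4.7058...% ≈ 4.71%

4.71%


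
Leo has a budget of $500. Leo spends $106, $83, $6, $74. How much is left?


Add up expenses:
$106 + $83 + $6 + $74 = $269
Subtract from budget:
$500 - $269 = $231

$231


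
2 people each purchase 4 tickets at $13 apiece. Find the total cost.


Cost per person:
4 x $13 = $52
Group total:
2 x $52 = $104

$104


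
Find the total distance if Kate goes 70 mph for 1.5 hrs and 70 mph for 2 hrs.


Leg 1 distance:
70 x 1.5 = 105 miles
Leg 2 distance:
70 x 2 = 140 miles
Total distance:
105 + 140 = 245 miles

245 miles


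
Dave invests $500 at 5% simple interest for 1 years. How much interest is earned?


Use the formula I = P x R x T / 100
P x R x T = 500 x 5 x 1 = 2500
I = 2500 / 100 = $25

$25


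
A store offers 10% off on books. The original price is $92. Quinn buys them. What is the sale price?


Calculate the discount amount:
10% of $92 = $9.20
Subtract from original:
$92 - $9.20 = $82.80

$82.80


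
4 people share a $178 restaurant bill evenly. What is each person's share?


Total bill: $178
Number of people: 4
Each pays: $178 / 4 = $44.50

$44.50


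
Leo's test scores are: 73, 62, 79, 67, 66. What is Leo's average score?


Add the scores:
73 + 62 + 79 + 67 + 66 = 347
Divide by the number of tests:
347 / 5 = 69.4

69.4


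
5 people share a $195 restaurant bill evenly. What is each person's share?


Total bill: $195
Number of people: 5
Each pays: $195 / 5 = $39

$39


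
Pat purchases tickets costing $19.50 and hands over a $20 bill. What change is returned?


Start with the amount paid:
$20
Subtract the price:
$20 - $19.50 = $0.50

$0.50


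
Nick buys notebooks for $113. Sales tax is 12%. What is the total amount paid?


Calculate the tax:
12% of $113 = $13.56
Add tax to price:
$113 + $13.56 = $126.56

$126.56


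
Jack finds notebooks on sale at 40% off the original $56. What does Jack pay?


Calculate the discount amount:
40% of $56 = $22.40
Subtract from original:
$56 - $22.40 = $33.60

$33.60


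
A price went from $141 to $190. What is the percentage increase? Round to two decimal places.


Find the absolute change:
|190 - 141| = 49
Divide by original and multiply by 100:
49 / 141 x 100 = 34.7517...% ≈ 34.75%

34.75%


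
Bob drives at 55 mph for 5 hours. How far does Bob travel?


Use the formula: distance = speed x time
Speed = 55 mph, Time = 5 hours
55 x 5 = 275 miles

275 miles


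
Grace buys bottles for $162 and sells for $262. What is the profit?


Selling price = $262
Cost price = $162
Profit = selling price - cost price:
Profit = $262 - $162 = $100

$100


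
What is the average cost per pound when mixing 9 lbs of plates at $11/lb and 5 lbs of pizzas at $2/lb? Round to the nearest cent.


Cost of plates:
9 x $11 = $99
Cost of pizzas:
5 x $2 = $10
Total cost: $99 + $10 = $109
Total weight: 14 lbs
Average: $109 / 14 = $7.7857... ≈ $7.79/lb

$7.79/lb
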